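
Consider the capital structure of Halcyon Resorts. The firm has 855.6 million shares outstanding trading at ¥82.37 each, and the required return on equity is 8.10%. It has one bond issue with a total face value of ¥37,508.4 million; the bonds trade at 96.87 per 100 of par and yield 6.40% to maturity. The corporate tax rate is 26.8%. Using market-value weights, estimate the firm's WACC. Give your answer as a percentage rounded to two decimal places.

Market value of equity E = 82.37 × 855.6m = 70475.772m. Market value of debt D = 37508.4m × 96.87/100 = 36334.38708m.
Total capital V = 70475.772 + 36334.38708 = 106810.15908.
Equity: weight = 70475.772/106810.15908 = 0.6598; cost = 8.1%.
Bonds outstanding: weight = 36334.38708/106810.15908 = 0.3402; after-tax cost = 6.4% × (1 − 26.8%) = 4.6848%.
WACC = 0.6598 × 8.1000% + 0.3402 × 4.6848% = 6.9382%.

6.94%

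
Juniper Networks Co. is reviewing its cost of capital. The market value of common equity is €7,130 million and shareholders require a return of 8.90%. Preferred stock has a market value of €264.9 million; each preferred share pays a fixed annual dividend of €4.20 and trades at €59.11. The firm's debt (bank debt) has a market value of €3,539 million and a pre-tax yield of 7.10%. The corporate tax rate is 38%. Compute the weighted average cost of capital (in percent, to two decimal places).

7.40%

Cost of preferred: Rp = 4.2 / 59.11 = 7.1054%.
Total capital V = 7130 + 264.9 + 3539 = 10933.9.
Equity: weight = 7130/10933.9 = 0.6521; cost = 8.9%.
Preferred: weight = 264.9/10933.9 = 0.0242; cost = 7.1054%.
Bank debt: weight = 3539/10933.9 = 0.3237; after-tax cost = 7.1% × (1 − 38%) = 4.4020%.
WACC = 0.6521 × 8.9000% + 0.0242 × 7.1054% + 0.3237 × 4.4020% = 7.4006%.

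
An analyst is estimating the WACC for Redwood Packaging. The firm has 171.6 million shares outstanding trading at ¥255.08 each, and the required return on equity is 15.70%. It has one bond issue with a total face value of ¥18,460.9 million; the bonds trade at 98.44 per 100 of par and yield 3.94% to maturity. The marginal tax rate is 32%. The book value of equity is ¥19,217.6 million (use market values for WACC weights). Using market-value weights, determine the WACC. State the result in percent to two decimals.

11.88%

Market value of equity E = 255.08 × 171.6m = 43771.728m. Market value of debt D = 18460.9m × 98.44/100 = 18172.90996m.
Total capital V = 43771.728 + 18172.90996 = 61944.63796.
Equity: weight = 43771.728/61944.63796 = 0.7066; cost = 15.7%.
Bonds outstanding: weight = 18172.90996/61944.63796 = 0.2934; after-tax cost = 3.94% × (1 − 32%) = 2.6792%.
WACC = 0.7066 × 15.7000% + 0.2934 × 2.6792% = 11.8800%.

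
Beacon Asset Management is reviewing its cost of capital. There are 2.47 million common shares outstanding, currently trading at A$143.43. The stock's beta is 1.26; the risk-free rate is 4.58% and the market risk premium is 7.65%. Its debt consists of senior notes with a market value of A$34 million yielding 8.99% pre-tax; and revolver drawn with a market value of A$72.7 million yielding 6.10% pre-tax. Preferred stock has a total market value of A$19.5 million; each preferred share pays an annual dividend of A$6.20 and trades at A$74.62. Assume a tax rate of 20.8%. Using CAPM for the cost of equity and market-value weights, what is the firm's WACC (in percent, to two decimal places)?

12.06%

Cost of equity via CAPM: Re = 4.58% + 1.26 × 7.65% = 14.2190%.
Cost of preferred: Rp = 6.2 / 74.62 = 8.3088%.
Market value of equity E = 143.43 × 2.47m = 354.2721m.
Total capital V = 354.2721 + 19.5 + 34 + 72.7 = 480.4721.
Equity: weight = 354.2721/480.4721 = 0.7373; cost = 14.219%.
Preferred: weight = 19.5/480.4721 = 0.0406; cost = 8.3088%.
Senior notes: weight = 34/480.4721 = 0.0708; after-tax cost = 8.99% × (1 − 20.8%) = 7.1201%.
Revolver drawn: weight = 72.7/480.4721 = 0.1513; after-tax cost = 6.1% × (1 − 20.8%) = 4.8312%.
WACC = 0.7373 × 14.2190% + 0.0406 × 8.3088% + 0.0708 × 7.1201% + 0.1513 × 4.8312% = 12.0563%.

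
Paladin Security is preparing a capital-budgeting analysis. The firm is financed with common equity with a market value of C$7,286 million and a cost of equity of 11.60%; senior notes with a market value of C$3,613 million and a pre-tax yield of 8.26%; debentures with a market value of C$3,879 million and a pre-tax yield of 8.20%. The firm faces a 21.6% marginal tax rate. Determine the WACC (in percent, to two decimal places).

Total capital V = 7286 + 3613 + 3879 = 14778.
Equity: weight = 7286/14778 = 0.4930; cost = 11.6%.
Senior notes: weight = 3613/14778 = 0.2445; after-tax cost = 8.26% × (1 − 21.6%) = 6.4758%.
Debentures: weight = 3879/14778 = 0.2625; after-tax cost = 8.2% × (1 − 21.6%) = 6.4288%.
WACC = 0.4930 × 11.6000% + 0.2445 × 6.4758% + 0.2625 × 6.4288% = 8.9899%.

8.99%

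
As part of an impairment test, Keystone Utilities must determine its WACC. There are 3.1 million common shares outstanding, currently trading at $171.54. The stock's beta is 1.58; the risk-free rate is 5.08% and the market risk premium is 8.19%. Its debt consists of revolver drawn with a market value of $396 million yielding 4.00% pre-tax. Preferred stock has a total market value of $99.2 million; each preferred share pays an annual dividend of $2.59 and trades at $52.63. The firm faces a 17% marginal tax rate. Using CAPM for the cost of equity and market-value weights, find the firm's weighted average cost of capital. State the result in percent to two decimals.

11.09%

Cost of equity via CAPM: Re = 5.08% + 1.58 × 8.19% = 18.0202%.
Cost of preferred: Rp = 2.59 / 52.63 = 4.9211%.
Market value of equity E = 171.54 × 3.1m = 531.774m.
Total capital V = 531.774 + 99.2 + 396 = 1026.974.
Equity: weight = 531.774/1026.974 = 0.5178; cost = 18.0202%.
Preferred: weight = 99.2/1026.974 = 0.0966; cost = 4.9211%.
Revolver drawn: weight = 396/1026.974 = 0.3856; after-tax cost = 4% × (1 − 17%) = 3.3200%.
WACC = 0.5178 × 18.0202% + 0.0966 × 4.9211% + 0.3856 × 3.3200% = 11.0865%.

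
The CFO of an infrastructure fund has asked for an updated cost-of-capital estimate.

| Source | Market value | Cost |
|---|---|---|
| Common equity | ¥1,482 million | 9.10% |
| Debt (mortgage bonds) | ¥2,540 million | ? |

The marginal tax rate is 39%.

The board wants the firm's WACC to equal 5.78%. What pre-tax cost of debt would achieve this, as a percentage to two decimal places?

Total capital V = 1482 + 2540 = 4022.
Equity weight = 1482/4022 = 0.3685.
Mortgage bonds weight = 2540/4022 = 0.6315.
Equity contribution = 0.3685 × 9.1% = 3.3531%.
Remaining for debt = 5.78% − 3.3531% = 2.4269%.
Rd × (1 − 39%) × 0.6315 = 2.4269%  ⇒  Rd = 6.2998%.

6.30%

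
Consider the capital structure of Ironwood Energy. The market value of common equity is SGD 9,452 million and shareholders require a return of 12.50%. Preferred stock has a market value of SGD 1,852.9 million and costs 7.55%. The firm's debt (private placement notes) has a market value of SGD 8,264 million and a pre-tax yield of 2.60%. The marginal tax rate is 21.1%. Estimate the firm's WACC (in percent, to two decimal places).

7.62%

Total capital V = 9452 + 1852.9 + 8264 = 19568.9.
Equity: weight = 9452/19568.9 = 0.4830; cost = 12.5%.
Preferred: weight = 1852.9/19568.9 = 0.0947; cost = 7.55%.
Private placement notes: weight = 8264/19568.9 = 0.4223; after-tax cost = 2.6% × (1 − 21.1%) = 2.0514%.
WACC = 0.4830 × 12.5000% + 0.0947 × 7.5500% + 0.4223 × 2.0514% = 7.6188%.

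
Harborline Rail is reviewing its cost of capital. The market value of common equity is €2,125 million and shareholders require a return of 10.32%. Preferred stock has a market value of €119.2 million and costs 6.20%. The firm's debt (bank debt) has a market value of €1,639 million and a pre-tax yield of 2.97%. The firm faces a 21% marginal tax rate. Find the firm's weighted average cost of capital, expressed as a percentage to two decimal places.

6.83%

Total capital V = 2125 + 119.2 + 1639 = 3883.2.
Equity: weight = 2125/3883.2 = 0.5472; cost = 10.32%.
Preferred: weight = 119.2/3883.2 = 0.0307; cost = 6.2%.
Bank debt: weight = 1639/3883.2 = 0.4221; after-tax cost = 2.97% × (1 − 21%) = 2.3463%.
WACC = 0.5472 × 10.3200% + 0.0307 × 6.2000% + 0.4221 × 2.3463% = 6.8280%.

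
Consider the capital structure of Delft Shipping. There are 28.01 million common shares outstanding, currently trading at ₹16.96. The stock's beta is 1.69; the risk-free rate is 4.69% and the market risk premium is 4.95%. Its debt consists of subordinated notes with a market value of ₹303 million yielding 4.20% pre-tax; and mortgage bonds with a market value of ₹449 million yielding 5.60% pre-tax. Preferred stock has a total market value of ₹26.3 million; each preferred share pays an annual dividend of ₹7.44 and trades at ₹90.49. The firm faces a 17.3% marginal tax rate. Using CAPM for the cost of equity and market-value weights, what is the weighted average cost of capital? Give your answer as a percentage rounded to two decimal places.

7.62%

Cost of equity via CAPM: Re = 4.69% + 1.69 × 4.95% = 13.0555%.
Cost of preferred: Rp = 7.44 / 90.49 = 8.2219%.
Market value of equity E = 16.96 × 28.01m = 475.0496m.
Total capital V = 475.0496 + 26.3 + 303 + 449 = 1253.3496.
Equity: weight = 475.0496/1253.3496 = 0.3790; cost = 13.0555%.
Preferred: weight = 26.3/1253.3496 = 0.0210; cost = 8.2219%.
Subordinated notes: weight = 303/1253.3496 = 0.2418; after-tax cost = 4.2% × (1 − 17.3%) = 3.4734%.
Mortgage bonds: weight = 449/1253.3496 = 0.3582; after-tax cost = 5.6% × (1 − 17.3%) = 4.6312%.
WACC = 0.3790 × 13.0555% + 0.0210 × 8.2219% + 0.2418 × 3.4734% + 0.3582 × 4.6312% = 7.6197%.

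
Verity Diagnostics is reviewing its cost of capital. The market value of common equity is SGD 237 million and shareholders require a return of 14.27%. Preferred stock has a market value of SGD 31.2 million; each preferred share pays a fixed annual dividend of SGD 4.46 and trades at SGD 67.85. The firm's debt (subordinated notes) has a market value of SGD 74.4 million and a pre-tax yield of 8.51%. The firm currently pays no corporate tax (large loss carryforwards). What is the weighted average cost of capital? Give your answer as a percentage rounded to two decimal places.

12.32%

Cost of preferred: Rp = 4.46 / 67.85 = 6.5733%.
Total capital V = 237 + 31.2 + 74.4 = 342.6.
Equity: weight = 237/342.6 = 0.6918; cost = 14.27%.
Preferred: weight = 31.2/342.6 = 0.0911; cost = 6.5733%.
Subordinated notes: weight = 74.4/342.6 = 0.2172; after-tax cost = 8.51% × (1 − 0%) = 8.5100%.
WACC = 0.6918 × 14.2700% + 0.0911 × 6.5733% + 0.2172 × 8.5100% = 12.3182%.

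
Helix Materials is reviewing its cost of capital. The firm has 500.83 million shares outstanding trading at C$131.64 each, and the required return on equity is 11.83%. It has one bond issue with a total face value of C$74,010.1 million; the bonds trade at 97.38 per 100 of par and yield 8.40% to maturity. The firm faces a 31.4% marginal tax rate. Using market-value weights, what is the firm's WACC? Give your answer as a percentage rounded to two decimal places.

8.66%

Market value of equity E = 131.64 × 500.83m = 65929.2612m. Market value of debt D = 74010.1m × 97.38/100 = 72071.03538m.
Total capital V = 65929.2612 + 72071.03538 = 138000.29658.
Equity: weight = 65929.2612/138000.29658 = 0.4777; cost = 11.83%.
Bonds outstanding: weight = 72071.03538/138000.29658 = 0.5223; after-tax cost = 8.4% × (1 − 31.4%) = 5.7624%.
WACC = 0.4777 × 11.8300% + 0.5223 × 5.7624% = 8.6612%.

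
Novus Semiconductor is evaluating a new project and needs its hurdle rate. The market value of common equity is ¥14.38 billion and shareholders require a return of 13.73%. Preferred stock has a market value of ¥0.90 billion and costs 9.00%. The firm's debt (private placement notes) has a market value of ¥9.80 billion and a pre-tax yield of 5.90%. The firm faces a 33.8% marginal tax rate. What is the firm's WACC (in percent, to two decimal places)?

Total capital V = 14.38 + 0.9 + 9.8 = 25.08.
Equity: weight = 14.38/25.08 = 0.5734; cost = 13.73%.
Preferred: weight = 0.9/25.08 = 0.0359; cost = 9%.
Private placement notes: weight = 9.8/25.08 = 0.3907; after-tax cost = 5.9% × (1 − 33.8%) = 3.9058%.
WACC = 0.5734 × 13.7300% + 0.0359 × 9.0000% + 0.3907 × 3.9058% = 9.7215%.

9.72%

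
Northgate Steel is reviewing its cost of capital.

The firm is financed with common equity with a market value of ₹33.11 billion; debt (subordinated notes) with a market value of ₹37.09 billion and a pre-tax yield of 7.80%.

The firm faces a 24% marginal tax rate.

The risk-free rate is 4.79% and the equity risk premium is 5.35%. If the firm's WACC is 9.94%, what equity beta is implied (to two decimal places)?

1.80

Total capital V = 33.11 + 37.09 = 70.2.
Equity weight = 33.11/70.2 = 0.4717.
Subordinated notes weight = 37.09/70.2 = 0.5283.
Debt contribution = 0.5283 × 7.8% × (1 − 24%) = 3.1320%.
Required equity contribution = 9.94% − 3.1320% = 6.8080%  ⇒  Re = 14.4343%.
CAPM: 14.4343% = 4.79% + β × 5.35%  ⇒  β = 1.8027.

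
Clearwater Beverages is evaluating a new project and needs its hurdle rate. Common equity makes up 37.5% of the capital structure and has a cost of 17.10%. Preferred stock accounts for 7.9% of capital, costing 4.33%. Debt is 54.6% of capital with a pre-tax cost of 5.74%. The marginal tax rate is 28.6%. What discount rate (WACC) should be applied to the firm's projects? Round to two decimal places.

8.99%

After-tax cost of debt = 5.74% × (1 − 28.6%) = 4.0984%.
WACC = 0.375 × 17.1000% + 0.079 × 4.3300% + 0.546 × 4.0984% = 8.9923%.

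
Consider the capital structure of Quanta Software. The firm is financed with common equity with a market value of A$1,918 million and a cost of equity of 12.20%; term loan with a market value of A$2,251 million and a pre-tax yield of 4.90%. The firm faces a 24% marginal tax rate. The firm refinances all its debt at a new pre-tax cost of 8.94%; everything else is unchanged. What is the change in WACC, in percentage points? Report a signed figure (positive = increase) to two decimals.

Current WACC:
Total capital V = 1918 + 2251 = 4169.
Equity: weight = 1918/4169 = 0.4601; cost = 12.2%.
Term loan: weight = 2251/4169 = 0.5399; after-tax cost = 4.9% × (1 − 24%) = 3.7240%.
WACC = 0.4601 × 12.2000% + 0.5399 × 3.7240% = 7.6235%.
After the change:
Total capital V = 1918 + 2251 = 4169.
Equity: weight = 1918/4169 = 0.4601; cost = 12.2%.
Term loan: weight = 2251/4169 = 0.5399; after-tax cost = 8.94% × (1 − 24%) = 6.7944%.
WACC = 0.4601 × 12.2000% + 0.5399 × 6.7944% = 9.2813%.
Change in WACC = 9.2813% − 7.6235% = 1.6578 pp.

+1.66 pp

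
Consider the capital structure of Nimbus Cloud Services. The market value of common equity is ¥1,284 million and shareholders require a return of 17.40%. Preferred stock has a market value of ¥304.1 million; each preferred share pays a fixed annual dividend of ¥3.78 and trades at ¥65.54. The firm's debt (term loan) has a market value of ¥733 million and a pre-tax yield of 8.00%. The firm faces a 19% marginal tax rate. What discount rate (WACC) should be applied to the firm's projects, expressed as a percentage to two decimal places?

12.43%

Cost of preferred: Rp = 3.78 / 65.54 = 5.7675%.
Total capital V = 1284 + 304.1 + 733 = 2321.1.
Equity: weight = 1284/2321.1 = 0.5532; cost = 17.4%.
Preferred: weight = 304.1/2321.1 = 0.1310; cost = 5.7675%.
Term loan: weight = 733/2321.1 = 0.3158; after-tax cost = 8% × (1 − 19%) = 6.4800%.
WACC = 0.5532 × 17.4000% + 0.1310 × 5.7675% + 0.3158 × 6.4800% = 12.4274%.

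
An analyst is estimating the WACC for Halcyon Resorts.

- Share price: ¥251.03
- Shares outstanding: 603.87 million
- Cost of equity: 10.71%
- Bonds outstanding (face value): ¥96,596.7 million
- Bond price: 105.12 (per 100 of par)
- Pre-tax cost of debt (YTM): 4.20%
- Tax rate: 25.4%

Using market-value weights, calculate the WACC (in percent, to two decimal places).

7.67%

Market value of equity E = 251.03 × 603.87m = 151589.4861m. Market value of debt D = 96596.7m × 105.12/100 = 101542.45104m.
Total capital V = 151589.4861 + 101542.45104 = 253131.93714.
Equity: weight = 151589.4861/253131.93714 = 0.5989; cost = 10.71%.
Bonds outstanding: weight = 101542.45104/253131.93714 = 0.4011; after-tax cost = 4.2% × (1 − 25.4%) = 3.1332%.
WACC = 0.5989 × 10.7100% + 0.4011 × 3.1332% = 7.6706%.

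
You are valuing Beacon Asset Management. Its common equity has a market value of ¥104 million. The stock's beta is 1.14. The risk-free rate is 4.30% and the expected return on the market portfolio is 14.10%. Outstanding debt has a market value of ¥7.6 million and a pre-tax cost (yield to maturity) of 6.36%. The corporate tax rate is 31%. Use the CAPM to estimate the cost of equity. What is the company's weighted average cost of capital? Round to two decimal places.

14.72%

Market risk premium = 14.1% − 4.3% = 9.8%.
Cost of equity via CAPM: Re = 4.3% + 1.14 × 9.8% = 15.4720%.
Total capital V = 104 + 7.6 = 111.6.
Equity: weight = 104/111.6 = 0.9319; cost = 15.472%.
Debt: weight = 7.6/111.6 = 0.0681; after-tax cost = 6.36% × (1 − 31%) = 4.3884%.
WACC = 0.9319 × 15.4720% + 0.0681 × 4.3884% = 14.7172%.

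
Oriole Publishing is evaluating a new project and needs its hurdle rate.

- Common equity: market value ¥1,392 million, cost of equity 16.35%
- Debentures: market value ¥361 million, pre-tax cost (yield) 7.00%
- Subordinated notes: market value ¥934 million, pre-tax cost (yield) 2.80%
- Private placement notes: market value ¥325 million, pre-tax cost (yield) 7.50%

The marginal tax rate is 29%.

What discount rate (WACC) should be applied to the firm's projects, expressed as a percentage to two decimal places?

Total capital V = 1392 + 361 + 934 + 325 = 3012.
Equity: weight = 1392/3012 = 0.4622; cost = 16.35%.
Debentures: weight = 361/3012 = 0.1199; after-tax cost = 7% × (1 − 29%) = 4.9700%.
Subordinated notes: weight = 934/3012 = 0.3101; after-tax cost = 2.8% × (1 − 29%) = 1.9880%.
Private placement notes: weight = 325/3012 = 0.1079; after-tax cost = 7.5% × (1 − 29%) = 5.3250%.
WACC = 0.4622 × 16.3500% + 0.1199 × 4.9700% + 0.3101 × 1.9880% + 0.1079 × 5.3250% = 9.3429%.

9.34%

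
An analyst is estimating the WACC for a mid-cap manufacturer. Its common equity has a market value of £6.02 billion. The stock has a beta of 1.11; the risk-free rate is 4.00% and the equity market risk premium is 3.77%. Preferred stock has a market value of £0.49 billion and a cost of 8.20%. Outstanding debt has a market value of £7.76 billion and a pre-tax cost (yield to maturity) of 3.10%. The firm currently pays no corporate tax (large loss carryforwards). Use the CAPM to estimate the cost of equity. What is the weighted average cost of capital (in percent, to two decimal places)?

Cost of equity via CAPM: Re = 4.0% + 1.11 × 3.77% = 8.1847%.
Total capital V = 6.02 + 0.49 + 7.76 = 14.27.
Equity: weight = 6.02/14.27 = 0.4219; cost = 8.1847%.
Preferred: weight = 0.49/14.27 = 0.0343; cost = 8.2%.
Debt: weight = 7.76/14.27 = 0.5438; after-tax cost = 3.1% × (1 − 0%) = 3.1000%.
WACC = 0.4219 × 8.1847% + 0.0343 × 8.2000% + 0.5438 × 3.1000% = 5.4202%.

5.42%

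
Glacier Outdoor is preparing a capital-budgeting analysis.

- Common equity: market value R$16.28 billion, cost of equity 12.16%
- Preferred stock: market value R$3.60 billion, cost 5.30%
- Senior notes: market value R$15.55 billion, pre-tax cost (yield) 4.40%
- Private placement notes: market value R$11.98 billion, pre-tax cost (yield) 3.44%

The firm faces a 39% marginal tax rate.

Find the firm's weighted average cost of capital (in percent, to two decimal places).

Total capital V = 16.28 + 3.6 + 15.55 + 11.98 = 47.41.
Equity: weight = 16.28/47.41 = 0.3434; cost = 12.16%.
Preferred: weight = 3.6/47.41 = 0.0759; cost = 5.3%.
Senior notes: weight = 15.55/47.41 = 0.3280; after-tax cost = 4.4% × (1 − 39%) = 2.6840%.
Private placement notes: weight = 11.98/47.41 = 0.2527; after-tax cost = 3.44% × (1 − 39%) = 2.0984%.
WACC = 0.3434 × 12.1600% + 0.0759 × 5.3000% + 0.3280 × 2.6840% + 0.2527 × 2.0984% = 5.9886%.

5.99%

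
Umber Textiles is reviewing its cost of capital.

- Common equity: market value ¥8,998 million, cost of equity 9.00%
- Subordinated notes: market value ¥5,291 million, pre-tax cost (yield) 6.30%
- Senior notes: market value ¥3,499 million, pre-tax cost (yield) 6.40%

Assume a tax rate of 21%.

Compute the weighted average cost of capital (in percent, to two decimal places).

7.03%

Total capital V = 8998 + 5291 + 3499 = 17788.
Equity: weight = 8998/17788 = 0.5058; cost = 9%.
Subordinated notes: weight = 5291/17788 = 0.2974; after-tax cost = 6.3% × (1 − 21%) = 4.9770%.
Senior notes: weight = 3499/17788 = 0.1967; after-tax cost = 6.4% × (1 − 21%) = 5.0560%.
WACC = 0.5058 × 9.0000% + 0.2974 × 4.9770% + 0.1967 × 5.0560% = 7.0276%.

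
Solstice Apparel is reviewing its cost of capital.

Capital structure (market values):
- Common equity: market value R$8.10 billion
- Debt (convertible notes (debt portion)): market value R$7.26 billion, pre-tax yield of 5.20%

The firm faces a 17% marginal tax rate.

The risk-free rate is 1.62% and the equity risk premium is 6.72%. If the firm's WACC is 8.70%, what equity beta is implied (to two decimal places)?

1.64

Total capital V = 8.1 + 7.26 = 15.36.
Equity weight = 8.1/15.36 = 0.5273.
Convertible notes (debt portion) weight = 7.26/15.36 = 0.4727.
Debt contribution = 0.4727 × 5.2% × (1 − 17%) = 2.0400%.
Required equity contribution = 8.7% − 2.0400% = 6.6600%  ⇒  Re = 12.6294%.
CAPM: 12.6294% = 1.62% + β × 6.72%  ⇒  β = 1.6383.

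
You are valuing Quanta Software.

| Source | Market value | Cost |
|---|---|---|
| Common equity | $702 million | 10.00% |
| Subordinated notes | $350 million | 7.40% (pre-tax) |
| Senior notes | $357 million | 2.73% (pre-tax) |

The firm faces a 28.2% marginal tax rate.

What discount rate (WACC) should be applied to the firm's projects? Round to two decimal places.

Total capital V = 702 + 350 + 357 = 1409.
Equity: weight = 702/1409 = 0.4982; cost = 10%.
Subordinated notes: weight = 350/1409 = 0.2484; after-tax cost = 7.4% × (1 − 28.2%) = 5.3132%.
Senior notes: weight = 357/1409 = 0.2534; after-tax cost = 2.73% × (1 − 28.2%) = 1.9601%.
WACC = 0.4982 × 10.0000% + 0.2484 × 5.3132% + 0.2534 × 1.9601% = 6.7987%.

6.80%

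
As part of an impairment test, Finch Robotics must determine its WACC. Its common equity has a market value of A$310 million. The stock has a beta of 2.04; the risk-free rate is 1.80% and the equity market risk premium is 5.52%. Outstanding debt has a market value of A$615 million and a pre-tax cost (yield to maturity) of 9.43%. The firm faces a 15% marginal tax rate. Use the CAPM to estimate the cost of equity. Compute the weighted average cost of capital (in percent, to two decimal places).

Cost of equity via CAPM: Re = 1.8% + 2.04 × 5.52% = 13.0608%.
Total capital V = 310 + 615 = 925.
Equity: weight = 310/925 = 0.3351; cost = 13.0608%.
Debt: weight = 615/925 = 0.6649; after-tax cost = 9.43% × (1 − 15%) = 8.0155%.
WACC = 0.3351 × 13.0608% + 0.6649 × 8.0155% = 9.7064%.

9.71%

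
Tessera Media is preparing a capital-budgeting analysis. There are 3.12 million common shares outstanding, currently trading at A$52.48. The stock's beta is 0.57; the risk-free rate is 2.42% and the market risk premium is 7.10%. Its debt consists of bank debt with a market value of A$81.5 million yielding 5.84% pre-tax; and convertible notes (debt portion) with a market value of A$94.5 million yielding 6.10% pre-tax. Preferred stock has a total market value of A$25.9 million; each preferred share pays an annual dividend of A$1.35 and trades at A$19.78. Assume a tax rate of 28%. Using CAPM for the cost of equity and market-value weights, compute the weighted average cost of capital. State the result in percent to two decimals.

5.45%

Cost of equity via CAPM: Re = 2.42% + 0.57 × 7.1% = 6.4670%.
Cost of preferred: Rp = 1.35 / 19.78 = 6.8251%.
Market value of equity E = 52.48 × 3.12m = 163.7376m.
Total capital V = 163.7376 + 25.9 + 81.5 + 94.5 = 365.6376.
Equity: weight = 163.7376/365.6376 = 0.4478; cost = 6.467%.
Preferred: weight = 25.9/365.6376 = 0.0708; cost = 6.8251%.
Bank debt: weight = 81.5/365.6376 = 0.2229; after-tax cost = 5.84% × (1 − 28%) = 4.2048%.
Convertible notes (debt portion): weight = 94.5/365.6376 = 0.2585; after-tax cost = 6.1% × (1 − 28%) = 4.3920%.
WACC = 0.4478 × 6.4670% + 0.0708 × 6.8251% + 0.2229 × 4.2048% + 0.2585 × 4.3920% = 5.4518%.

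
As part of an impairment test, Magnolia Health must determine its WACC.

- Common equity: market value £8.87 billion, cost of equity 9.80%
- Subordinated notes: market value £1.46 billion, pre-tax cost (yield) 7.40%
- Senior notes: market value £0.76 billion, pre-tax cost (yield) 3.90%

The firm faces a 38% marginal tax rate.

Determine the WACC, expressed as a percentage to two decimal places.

Total capital V = 8.87 + 1.46 + 0.76 = 11.09.
Equity: weight = 8.87/11.09 = 0.7998; cost = 9.8%.
Subordinated notes: weight = 1.46/11.09 = 0.1317; after-tax cost = 7.4% × (1 − 38%) = 4.5880%.
Senior notes: weight = 0.76/11.09 = 0.0685; after-tax cost = 3.9% × (1 − 38%) = 2.4180%.
WACC = 0.7998 × 9.8000% + 0.1317 × 4.5880% + 0.0685 × 2.4180% = 8.6079%.

8.61%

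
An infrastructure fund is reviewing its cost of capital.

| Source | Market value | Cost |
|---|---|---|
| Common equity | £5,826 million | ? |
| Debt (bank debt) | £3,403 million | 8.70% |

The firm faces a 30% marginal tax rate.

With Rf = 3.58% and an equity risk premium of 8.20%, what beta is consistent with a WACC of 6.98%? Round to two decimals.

0.48

Total capital V = 5826 + 3403 = 9229.
Equity weight = 5826/9229 = 0.6313.
Bank debt weight = 3403/9229 = 0.3687.
Debt contribution = 0.3687 × 8.7% × (1 − 30%) = 2.2456%.
Required equity contribution = 6.98% − 2.2456% = 4.7344%  ⇒  Re = 7.4999%.
CAPM: 7.4999% = 3.58% + β × 8.2%  ⇒  β = 0.4780.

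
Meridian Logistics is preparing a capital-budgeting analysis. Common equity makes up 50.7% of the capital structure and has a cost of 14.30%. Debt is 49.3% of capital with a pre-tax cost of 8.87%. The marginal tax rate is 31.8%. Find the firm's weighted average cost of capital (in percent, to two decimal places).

10.23%

After-tax cost of debt = 8.87% × (1 − 31.8%) = 6.0493%.
WACC = 0.507 × 14.3000% + 0.493 × 6.0493% = 10.2324%.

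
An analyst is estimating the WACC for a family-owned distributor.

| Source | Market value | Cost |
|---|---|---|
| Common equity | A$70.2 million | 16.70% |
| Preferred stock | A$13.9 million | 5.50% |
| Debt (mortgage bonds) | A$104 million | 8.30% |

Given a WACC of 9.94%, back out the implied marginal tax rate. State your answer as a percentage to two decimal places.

28.07%

Total capital V = 70.2 + 13.9 + 104 = 188.1.
Equity weight = 70.2/188.1 = 0.3732.
Preferred weight = 13.9/188.1 = 0.0739.
Mortgage bonds weight = 104/188.1 = 0.5529.
Equity contribution = 0.3732 × 16.7% = 6.2325%.
Preferred contribution = 0.0739 × 5.5% = 0.4064%.
Debt contribution must be 9.94% − 6.6390% = 3.3010%.
0.5529 × 8.3% × (1 − T) = 3.3010%  ⇒  (1 − T) = 0.7193.
T = 28.0672%.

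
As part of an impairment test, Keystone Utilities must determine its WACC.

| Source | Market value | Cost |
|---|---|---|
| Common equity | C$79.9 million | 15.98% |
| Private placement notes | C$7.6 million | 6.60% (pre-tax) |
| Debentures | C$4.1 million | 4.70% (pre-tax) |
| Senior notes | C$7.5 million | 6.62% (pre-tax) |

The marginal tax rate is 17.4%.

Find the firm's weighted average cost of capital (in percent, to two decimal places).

13.88%

Total capital V = 79.9 + 7.6 + 4.1 + 7.5 = 99.1.
Equity: weight = 79.9/99.1 = 0.8063; cost = 15.98%.
Private placement notes: weight = 7.6/99.1 = 0.0767; after-tax cost = 6.6% × (1 − 17.4%) = 5.4516%.
Debentures: weight = 4.1/99.1 = 0.0414; after-tax cost = 4.7% × (1 − 17.4%) = 3.8822%.
Senior notes: weight = 7.5/99.1 = 0.0757; after-tax cost = 6.62% × (1 − 17.4%) = 5.4681%.
WACC = 0.8063 × 15.9800% + 0.0767 × 5.4516% + 0.0414 × 3.8822% + 0.0757 × 5.4681% = 13.8765%.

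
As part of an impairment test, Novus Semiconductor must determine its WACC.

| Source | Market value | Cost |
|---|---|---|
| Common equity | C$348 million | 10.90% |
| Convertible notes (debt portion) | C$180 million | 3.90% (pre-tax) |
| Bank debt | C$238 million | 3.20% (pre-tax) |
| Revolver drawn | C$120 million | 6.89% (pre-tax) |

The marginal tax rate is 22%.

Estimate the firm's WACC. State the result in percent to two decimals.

6.30%

Total capital V = 348 + 180 + 238 + 120 = 886.
Equity: weight = 348/886 = 0.3928; cost = 10.9%.
Convertible notes (debt portion): weight = 180/886 = 0.2032; after-tax cost = 3.9% × (1 − 22%) = 3.0420%.
Bank debt: weight = 238/886 = 0.2686; after-tax cost = 3.2% × (1 − 22%) = 2.4960%.
Revolver drawn: weight = 120/886 = 0.1354; after-tax cost = 6.89% × (1 − 22%) = 5.3742%.
WACC = 0.3928 × 10.9000% + 0.2032 × 3.0420% + 0.2686 × 2.4960% + 0.1354 × 5.3742% = 6.2976%.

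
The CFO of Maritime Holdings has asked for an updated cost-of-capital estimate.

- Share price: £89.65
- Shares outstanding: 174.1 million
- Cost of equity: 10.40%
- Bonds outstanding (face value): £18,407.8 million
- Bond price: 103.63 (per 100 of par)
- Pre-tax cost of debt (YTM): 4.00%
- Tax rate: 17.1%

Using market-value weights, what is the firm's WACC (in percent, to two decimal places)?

6.50%

Market value of equity E = 89.65 × 174.1m = 15608.065m. Market value of debt D = 18407.8m × 103.63/100 = 19076.00314m.
Total capital V = 15608.065 + 19076.00314 = 34684.06814.
Equity: weight = 15608.065/34684.06814 = 0.4500; cost = 10.4%.
Bonds outstanding: weight = 19076.00314/34684.06814 = 0.5500; after-tax cost = 4% × (1 − 17.1%) = 3.3160%.
WACC = 0.4500 × 10.4000% + 0.5500 × 3.3160% = 6.5038%.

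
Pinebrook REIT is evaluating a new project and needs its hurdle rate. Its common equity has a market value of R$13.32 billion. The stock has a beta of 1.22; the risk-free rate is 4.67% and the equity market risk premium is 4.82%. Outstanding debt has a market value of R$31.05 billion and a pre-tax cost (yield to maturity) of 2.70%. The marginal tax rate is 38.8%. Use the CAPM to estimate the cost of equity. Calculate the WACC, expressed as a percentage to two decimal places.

Cost of equity via CAPM: Re = 4.67% + 1.22 × 4.82% = 10.5504%.
Total capital V = 13.32 + 31.05 = 44.37.
Equity: weight = 13.32/44.37 = 0.3002; cost = 10.5504%.
Debt: weight = 31.05/44.37 = 0.6998; after-tax cost = 2.7% × (1 − 38.8%) = 1.6524%.
WACC = 0.3002 × 10.5504% + 0.6998 × 1.6524% = 4.3236%.

4.32%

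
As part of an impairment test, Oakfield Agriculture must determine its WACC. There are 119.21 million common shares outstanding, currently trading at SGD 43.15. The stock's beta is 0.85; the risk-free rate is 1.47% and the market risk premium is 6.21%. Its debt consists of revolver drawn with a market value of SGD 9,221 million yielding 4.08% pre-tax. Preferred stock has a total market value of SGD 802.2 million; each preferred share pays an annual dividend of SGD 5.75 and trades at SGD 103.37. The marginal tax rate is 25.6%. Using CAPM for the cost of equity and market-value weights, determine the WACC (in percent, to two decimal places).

Cost of equity via CAPM: Re = 1.47% + 0.85 × 6.21% = 6.7485%.
Cost of preferred: Rp = 5.75 / 103.37 = 5.5625%.
Market value of equity E = 43.15 × 119.21m = 5143.9115m.
Total capital V = 5143.9115 + 802.2 + 9221 = 15167.1115.
Equity: weight = 5143.9115/15167.1115 = 0.3391; cost = 6.7485%.
Preferred: weight = 802.2/15167.1115 = 0.0529; cost = 5.5625%.
Revolver drawn: weight = 9221/15167.1115 = 0.6080; after-tax cost = 4.08% × (1 − 25.6%) = 3.0355%.
WACC = 0.3391 × 6.7485% + 0.0529 × 5.5625% + 0.6080 × 3.0355% = 4.4284%.

4.43%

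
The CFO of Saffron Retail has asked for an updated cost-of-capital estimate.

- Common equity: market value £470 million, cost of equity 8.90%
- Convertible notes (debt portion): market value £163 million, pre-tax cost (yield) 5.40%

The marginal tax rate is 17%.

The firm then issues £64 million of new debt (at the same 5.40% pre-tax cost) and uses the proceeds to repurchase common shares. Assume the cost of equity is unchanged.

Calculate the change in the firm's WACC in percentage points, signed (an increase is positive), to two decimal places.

-0.45 pp

Current WACC:
Total capital V = 470 + 163 = 633.
Equity: weight = 470/633 = 0.7425; cost = 8.9%.
Convertible notes (debt portion): weight = 163/633 = 0.2575; after-tax cost = 5.4% × (1 − 17%) = 4.4820%.
WACC = 0.7425 × 8.9000% + 0.2575 × 4.4820% = 7.7623%.
After the change:
Total capital V = 406 + 227 = 633.
Equity: weight = 406/633 = 0.6414; cost = 8.9%.
Convertible notes (debt portion): weight = 227/633 = 0.3586; after-tax cost = 5.4% × (1 − 17%) = 4.4820%.
WACC = 0.6414 × 8.9000% + 0.3586 × 4.4820% = 7.3157%.
Change in WACC = 7.3157% − 7.7623% = -0.4467 pp.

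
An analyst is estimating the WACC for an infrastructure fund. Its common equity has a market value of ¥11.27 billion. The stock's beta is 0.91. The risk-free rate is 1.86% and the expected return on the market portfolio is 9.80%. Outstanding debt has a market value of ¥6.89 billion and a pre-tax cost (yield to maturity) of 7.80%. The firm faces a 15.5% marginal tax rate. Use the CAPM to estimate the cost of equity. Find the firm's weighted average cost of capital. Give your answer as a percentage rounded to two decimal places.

8.14%

Market risk premium = 9.8% − 1.86% = 7.94%.
Cost of equity via CAPM: Re = 1.86% + 0.91 × 7.94% = 9.0854%.
Total capital V = 11.27 + 6.89 = 18.16.
Equity: weight = 11.27/18.16 = 0.6206; cost = 9.0854%.
Debt: weight = 6.89/18.16 = 0.3794; after-tax cost = 7.8% × (1 − 15.5%) = 6.5910%.
WACC = 0.6206 × 9.0854% + 0.3794 × 6.5910% = 8.1390%.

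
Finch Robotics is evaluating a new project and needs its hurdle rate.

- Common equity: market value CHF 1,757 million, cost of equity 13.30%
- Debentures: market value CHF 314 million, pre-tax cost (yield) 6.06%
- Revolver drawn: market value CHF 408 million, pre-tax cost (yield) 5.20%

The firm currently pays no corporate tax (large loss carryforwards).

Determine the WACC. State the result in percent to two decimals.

Total capital V = 1757 + 314 + 408 = 2479.
Equity: weight = 1757/2479 = 0.7088; cost = 13.3%.
Debentures: weight = 314/2479 = 0.1267; after-tax cost = 6.06% × (1 − 0%) = 6.0600%.
Revolver drawn: weight = 408/2479 = 0.1646; after-tax cost = 5.2% × (1 − 0%) = 5.2000%.
WACC = 0.7088 × 13.3000% + 0.1267 × 6.0600% + 0.1646 × 5.2000% = 11.0498%.

11.05%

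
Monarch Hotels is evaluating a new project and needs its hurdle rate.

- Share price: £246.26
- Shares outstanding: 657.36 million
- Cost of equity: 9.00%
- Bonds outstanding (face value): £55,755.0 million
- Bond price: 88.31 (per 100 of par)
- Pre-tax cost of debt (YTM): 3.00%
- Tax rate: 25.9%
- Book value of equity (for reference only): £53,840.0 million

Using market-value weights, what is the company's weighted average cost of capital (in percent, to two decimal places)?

Market value of equity E = 246.26 × 657.36m = 161881.4736m. Market value of debt D = 55755m × 88.31/100 = 49237.2405m.
Total capital V = 161881.4736 + 49237.2405 = 211118.7141.
Equity: weight = 161881.4736/211118.7141 = 0.7668; cost = 9%.
Bonds outstanding: weight = 49237.2405/211118.7141 = 0.2332; after-tax cost = 3% × (1 − 25.9%) = 2.2230%.
WACC = 0.7668 × 9.0000% + 0.2332 × 2.2230% = 7.4195%.

7.42%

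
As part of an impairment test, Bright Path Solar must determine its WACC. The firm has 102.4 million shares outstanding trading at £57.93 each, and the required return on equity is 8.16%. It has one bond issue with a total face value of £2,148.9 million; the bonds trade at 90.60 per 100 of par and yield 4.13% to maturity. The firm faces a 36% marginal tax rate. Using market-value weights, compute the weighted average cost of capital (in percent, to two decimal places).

6.80%

Market value of equity E = 57.93 × 102.4m = 5932.032m. Market value of debt D = 2148.9m × 90.6/100 = 1946.9034m.
Total capital V = 5932.032 + 1946.9034 = 7878.9354.
Equity: weight = 5932.032/7878.9354 = 0.7529; cost = 8.16%.
Bonds outstanding: weight = 1946.9034/7878.9354 = 0.2471; after-tax cost = 4.13% × (1 − 36%) = 2.6432%.
WACC = 0.7529 × 8.1600% + 0.2471 × 2.6432% = 6.7968%.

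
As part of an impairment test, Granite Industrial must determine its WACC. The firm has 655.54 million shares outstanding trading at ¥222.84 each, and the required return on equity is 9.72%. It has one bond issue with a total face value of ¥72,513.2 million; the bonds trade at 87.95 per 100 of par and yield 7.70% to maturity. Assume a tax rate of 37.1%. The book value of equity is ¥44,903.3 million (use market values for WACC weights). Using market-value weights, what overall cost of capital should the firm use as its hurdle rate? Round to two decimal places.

8.24%

Market value of equity E = 222.84 × 655.54m = 146080.5336m. Market value of debt D = 72513.2m × 87.95/100 = 63775.3594m.
Total capital V = 146080.5336 + 63775.3594 = 209855.893.
Equity: weight = 146080.5336/209855.893 = 0.6961; cost = 9.72%.
Bonds outstanding: weight = 63775.3594/209855.893 = 0.3039; after-tax cost = 7.7% × (1 − 37.1%) = 4.8433%.
WACC = 0.6961 × 9.7200% + 0.3039 × 4.8433% = 8.2380%.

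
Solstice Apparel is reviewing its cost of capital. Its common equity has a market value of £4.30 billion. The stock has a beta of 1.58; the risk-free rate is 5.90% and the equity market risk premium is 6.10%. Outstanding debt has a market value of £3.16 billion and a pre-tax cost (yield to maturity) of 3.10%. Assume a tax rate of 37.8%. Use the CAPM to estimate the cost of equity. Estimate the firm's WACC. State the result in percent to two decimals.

9.77%

Cost of equity via CAPM: Re = 5.9% + 1.58 × 6.1% = 15.5380%.
Total capital V = 4.3 + 3.16 = 7.46.
Equity: weight = 4.3/7.46 = 0.5764; cost = 15.538%.
Debt: weight = 3.16/7.46 = 0.4236; after-tax cost = 3.1% × (1 − 37.8%) = 1.9282%.
WACC = 0.5764 × 15.5380% + 0.4236 × 1.9282% = 9.7730%.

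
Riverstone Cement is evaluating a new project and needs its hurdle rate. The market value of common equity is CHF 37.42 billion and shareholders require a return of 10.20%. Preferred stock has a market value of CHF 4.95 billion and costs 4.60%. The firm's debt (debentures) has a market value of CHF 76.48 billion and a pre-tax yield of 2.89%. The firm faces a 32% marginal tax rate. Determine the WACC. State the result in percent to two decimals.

4.67%

Total capital V = 37.42 + 4.95 + 76.48 = 118.85.
Equity: weight = 37.42/118.85 = 0.3149; cost = 10.2%.
Preferred: weight = 4.95/118.85 = 0.0416; cost = 4.6%.
Debentures: weight = 76.48/118.85 = 0.6435; after-tax cost = 2.89% × (1 − 32%) = 1.9652%.
WACC = 0.3149 × 10.2000% + 0.0416 × 4.6000% + 0.6435 × 1.9652% = 4.6677%.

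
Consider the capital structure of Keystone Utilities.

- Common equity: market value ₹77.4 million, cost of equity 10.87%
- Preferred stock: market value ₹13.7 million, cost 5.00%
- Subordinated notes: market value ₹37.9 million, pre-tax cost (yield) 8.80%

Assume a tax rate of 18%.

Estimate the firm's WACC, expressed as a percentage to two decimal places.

Total capital V = 77.4 + 13.7 + 37.9 = 129.
Equity: weight = 77.4/129 = 0.6000; cost = 10.87%.
Preferred: weight = 13.7/129 = 0.1062; cost = 5%.
Subordinated notes: weight = 37.9/129 = 0.2938; after-tax cost = 8.8% × (1 − 18%) = 7.2160%.
WACC = 0.6000 × 10.8700% + 0.1062 × 5.0000% + 0.2938 × 7.2160% = 9.1731%.

9.17%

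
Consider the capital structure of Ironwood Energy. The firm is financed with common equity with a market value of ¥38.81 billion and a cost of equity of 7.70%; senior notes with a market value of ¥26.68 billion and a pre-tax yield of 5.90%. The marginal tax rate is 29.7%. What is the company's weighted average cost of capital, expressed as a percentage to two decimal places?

Total capital V = 38.81 + 26.68 = 65.49.
Equity: weight = 38.81/65.49 = 0.5926; cost = 7.7%.
Senior notes: weight = 26.68/65.49 = 0.4074; after-tax cost = 5.9% × (1 − 29.7%) = 4.1477%.
WACC = 0.5926 × 7.7000% + 0.4074 × 4.1477% = 6.2528%.

6.25%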